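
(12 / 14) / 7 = 6 / 49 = 0.12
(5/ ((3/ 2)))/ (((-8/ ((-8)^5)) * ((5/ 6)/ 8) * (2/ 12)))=786432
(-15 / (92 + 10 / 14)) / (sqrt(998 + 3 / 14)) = -0.01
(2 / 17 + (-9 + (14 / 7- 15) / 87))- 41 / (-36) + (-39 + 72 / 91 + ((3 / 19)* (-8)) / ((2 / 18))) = -1763544319 / 30686292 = -57.47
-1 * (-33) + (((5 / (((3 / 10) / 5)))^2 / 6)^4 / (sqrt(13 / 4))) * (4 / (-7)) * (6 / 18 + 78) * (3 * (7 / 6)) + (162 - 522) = -896453857421875000000 * sqrt(13) / 20726199 - 327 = -155948051498918.45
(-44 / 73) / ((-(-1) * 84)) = -11 / 1533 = -0.01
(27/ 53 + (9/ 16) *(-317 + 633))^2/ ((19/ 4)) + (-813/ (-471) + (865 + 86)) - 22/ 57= 768421929863/ 100550964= 7642.11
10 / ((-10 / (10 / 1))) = -10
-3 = -3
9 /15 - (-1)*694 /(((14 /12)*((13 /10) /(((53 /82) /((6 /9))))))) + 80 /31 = 258393833 /578305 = 446.81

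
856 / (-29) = -29.52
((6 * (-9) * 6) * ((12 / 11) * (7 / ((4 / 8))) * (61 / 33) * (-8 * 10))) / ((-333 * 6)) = -1639680 / 4477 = -366.25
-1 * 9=-9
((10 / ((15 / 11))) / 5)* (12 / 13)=88 / 65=1.35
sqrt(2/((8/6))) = sqrt(6)/2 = 1.22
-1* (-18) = 18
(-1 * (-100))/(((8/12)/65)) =9750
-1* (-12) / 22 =6 / 11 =0.55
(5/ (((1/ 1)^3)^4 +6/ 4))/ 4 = 1/ 2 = 0.50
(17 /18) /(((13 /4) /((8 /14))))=136 /819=0.17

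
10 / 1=10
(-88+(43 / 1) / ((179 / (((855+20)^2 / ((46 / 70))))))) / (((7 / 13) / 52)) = 778686650404 / 28819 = 27019905.28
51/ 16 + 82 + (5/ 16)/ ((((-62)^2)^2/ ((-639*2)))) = 10070069789/ 118210688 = 85.19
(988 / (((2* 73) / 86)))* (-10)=-5819.73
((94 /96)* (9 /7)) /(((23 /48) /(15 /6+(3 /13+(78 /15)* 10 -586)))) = -5842899 /4186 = -1395.82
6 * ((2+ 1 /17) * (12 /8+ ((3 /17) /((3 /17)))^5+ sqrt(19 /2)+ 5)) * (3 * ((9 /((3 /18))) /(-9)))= -28350 /17 - 1890 * sqrt(38) /17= -2352.98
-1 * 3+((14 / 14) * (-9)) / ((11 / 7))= -96 / 11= -8.73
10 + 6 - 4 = 12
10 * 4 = 40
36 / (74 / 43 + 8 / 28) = 17.94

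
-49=-49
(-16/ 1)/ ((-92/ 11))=44/ 23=1.91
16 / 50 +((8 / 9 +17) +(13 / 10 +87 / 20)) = 21473 / 900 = 23.86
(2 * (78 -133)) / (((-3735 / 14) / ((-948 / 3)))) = -97328 / 747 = -130.29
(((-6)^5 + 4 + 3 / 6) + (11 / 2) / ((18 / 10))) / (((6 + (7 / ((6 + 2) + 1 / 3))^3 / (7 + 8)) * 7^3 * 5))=-156062500 / 208080117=-0.75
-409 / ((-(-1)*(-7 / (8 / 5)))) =3272 / 35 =93.49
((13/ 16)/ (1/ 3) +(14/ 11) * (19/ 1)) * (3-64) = -285785/ 176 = -1623.78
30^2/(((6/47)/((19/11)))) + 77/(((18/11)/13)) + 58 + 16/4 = 2544497/198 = 12850.99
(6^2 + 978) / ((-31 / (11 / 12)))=-1859 / 62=-29.98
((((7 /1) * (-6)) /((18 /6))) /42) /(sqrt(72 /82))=-0.36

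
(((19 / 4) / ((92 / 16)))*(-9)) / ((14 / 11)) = -1881 / 322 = -5.84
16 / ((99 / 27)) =48 / 11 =4.36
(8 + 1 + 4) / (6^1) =13 / 6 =2.17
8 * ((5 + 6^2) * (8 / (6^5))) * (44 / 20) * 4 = 3608 / 1215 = 2.97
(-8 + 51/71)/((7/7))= -517/71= -7.28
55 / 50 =11 / 10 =1.10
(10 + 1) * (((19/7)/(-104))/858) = -19/56784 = -0.00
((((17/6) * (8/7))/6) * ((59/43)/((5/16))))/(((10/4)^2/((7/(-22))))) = -64192/532125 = -0.12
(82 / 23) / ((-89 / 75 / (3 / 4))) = -9225 / 4094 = -2.25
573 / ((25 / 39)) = 22347 / 25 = 893.88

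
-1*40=-40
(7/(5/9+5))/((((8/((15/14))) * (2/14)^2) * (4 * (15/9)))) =3969/3200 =1.24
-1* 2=-2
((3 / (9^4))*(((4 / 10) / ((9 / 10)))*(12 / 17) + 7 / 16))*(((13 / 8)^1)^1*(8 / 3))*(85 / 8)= 39845 / 2519424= 0.02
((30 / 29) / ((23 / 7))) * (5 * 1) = 1050 / 667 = 1.57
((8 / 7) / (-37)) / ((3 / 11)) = -88 / 777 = -0.11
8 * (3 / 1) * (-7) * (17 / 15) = -952 / 5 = -190.40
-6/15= -2/5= -0.40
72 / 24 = 3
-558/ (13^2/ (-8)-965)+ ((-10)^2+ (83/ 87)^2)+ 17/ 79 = 479701336820/ 4717235439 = 101.69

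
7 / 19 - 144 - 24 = -3185 / 19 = -167.63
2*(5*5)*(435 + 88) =26150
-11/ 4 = -2.75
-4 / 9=-0.44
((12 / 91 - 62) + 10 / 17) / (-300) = 316 / 1547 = 0.20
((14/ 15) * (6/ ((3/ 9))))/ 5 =84/ 25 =3.36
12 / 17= 0.71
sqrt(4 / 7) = 2 * sqrt(7) / 7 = 0.76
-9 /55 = -0.16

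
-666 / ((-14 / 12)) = 3996 / 7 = 570.86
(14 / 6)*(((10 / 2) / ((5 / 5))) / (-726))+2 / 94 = 533 / 102366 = 0.01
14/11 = 1.27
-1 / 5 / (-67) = 1 / 335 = 0.00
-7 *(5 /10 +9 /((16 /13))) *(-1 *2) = 875 /8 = 109.38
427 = 427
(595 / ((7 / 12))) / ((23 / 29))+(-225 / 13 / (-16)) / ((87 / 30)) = 89239155 / 69368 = 1286.46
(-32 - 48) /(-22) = 40 /11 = 3.64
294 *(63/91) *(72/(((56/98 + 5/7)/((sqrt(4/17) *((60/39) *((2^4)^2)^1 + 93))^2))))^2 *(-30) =-6390686507557331004641280/107303677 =-59557013200557246.56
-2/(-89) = 2/89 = 0.02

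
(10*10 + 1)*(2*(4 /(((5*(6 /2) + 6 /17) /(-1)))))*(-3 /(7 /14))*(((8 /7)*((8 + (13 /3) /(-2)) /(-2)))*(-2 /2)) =274720 /261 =1052.57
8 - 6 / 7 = 50 / 7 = 7.14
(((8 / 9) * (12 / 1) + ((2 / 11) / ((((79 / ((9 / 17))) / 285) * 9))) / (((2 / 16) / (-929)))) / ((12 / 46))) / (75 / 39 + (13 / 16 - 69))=29268473728 / 1832546331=15.97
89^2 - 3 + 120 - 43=7995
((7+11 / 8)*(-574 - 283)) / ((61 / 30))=-861285 / 244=-3529.86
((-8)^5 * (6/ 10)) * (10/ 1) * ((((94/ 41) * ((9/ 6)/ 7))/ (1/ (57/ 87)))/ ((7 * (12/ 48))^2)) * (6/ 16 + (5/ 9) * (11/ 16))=-6379077632/ 407827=-15641.63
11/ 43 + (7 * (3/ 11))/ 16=2839/ 7568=0.38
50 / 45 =10 / 9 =1.11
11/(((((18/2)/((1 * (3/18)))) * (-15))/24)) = -44/135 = -0.33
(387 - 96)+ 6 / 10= 1458 / 5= 291.60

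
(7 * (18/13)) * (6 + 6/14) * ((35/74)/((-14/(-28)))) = 28350/481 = 58.94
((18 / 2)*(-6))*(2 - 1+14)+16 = -794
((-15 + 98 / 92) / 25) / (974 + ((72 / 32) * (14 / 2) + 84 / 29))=-37178 / 66209525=-0.00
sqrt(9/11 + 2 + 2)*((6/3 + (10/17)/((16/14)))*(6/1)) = 513*sqrt(583)/374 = 33.12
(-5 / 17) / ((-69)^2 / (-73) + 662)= -73 / 148121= -0.00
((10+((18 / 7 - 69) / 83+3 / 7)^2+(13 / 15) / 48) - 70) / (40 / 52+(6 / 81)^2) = -15315521280111 / 198269828960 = -77.25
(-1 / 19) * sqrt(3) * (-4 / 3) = 4 * sqrt(3) / 57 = 0.12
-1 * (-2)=2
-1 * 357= -357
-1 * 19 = -19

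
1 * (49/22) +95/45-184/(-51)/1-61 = -178579/3366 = -53.05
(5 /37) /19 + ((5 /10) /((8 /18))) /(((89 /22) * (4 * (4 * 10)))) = 354397 /40042880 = 0.01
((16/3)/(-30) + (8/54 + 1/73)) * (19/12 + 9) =-0.17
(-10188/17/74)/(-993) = 1698/208199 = 0.01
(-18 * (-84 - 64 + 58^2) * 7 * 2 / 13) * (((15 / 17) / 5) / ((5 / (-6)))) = 14587776 / 1105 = 13201.61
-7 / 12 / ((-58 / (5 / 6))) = 35 / 4176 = 0.01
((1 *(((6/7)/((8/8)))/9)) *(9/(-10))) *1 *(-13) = 39/35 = 1.11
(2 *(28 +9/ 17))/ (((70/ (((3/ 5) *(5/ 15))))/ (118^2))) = 1350628/ 595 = 2269.96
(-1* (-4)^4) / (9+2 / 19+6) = -4864 / 287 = -16.95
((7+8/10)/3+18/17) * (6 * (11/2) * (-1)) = -10263/85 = -120.74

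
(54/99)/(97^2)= 6/103499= 0.00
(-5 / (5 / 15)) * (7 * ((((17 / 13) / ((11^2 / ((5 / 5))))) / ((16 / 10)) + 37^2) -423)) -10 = -1250103485 / 12584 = -99340.71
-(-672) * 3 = 2016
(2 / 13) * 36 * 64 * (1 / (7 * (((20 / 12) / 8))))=110592 / 455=243.06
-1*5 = -5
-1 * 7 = -7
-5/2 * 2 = -5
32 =32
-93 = -93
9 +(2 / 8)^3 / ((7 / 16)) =253 / 28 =9.04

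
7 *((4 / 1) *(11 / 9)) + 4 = 344 / 9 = 38.22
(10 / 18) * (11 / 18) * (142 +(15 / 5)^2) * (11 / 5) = 18271 / 162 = 112.78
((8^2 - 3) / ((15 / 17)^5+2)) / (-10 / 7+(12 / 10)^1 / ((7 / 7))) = -3031394695 / 28792712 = -105.28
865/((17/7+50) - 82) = -6055/207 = -29.25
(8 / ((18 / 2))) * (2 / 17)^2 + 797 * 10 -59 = 20576543 / 2601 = 7911.01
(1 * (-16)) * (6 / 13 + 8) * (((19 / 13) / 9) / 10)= -3344 / 1521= -2.20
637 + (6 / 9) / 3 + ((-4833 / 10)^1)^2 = 210794501 / 900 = 234216.11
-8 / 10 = -0.80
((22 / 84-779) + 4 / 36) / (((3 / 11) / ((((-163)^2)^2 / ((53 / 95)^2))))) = -6875278721918790425 / 1061802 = -6475104324458.60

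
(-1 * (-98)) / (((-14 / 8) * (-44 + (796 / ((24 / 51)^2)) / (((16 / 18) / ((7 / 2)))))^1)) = -14336 / 3611929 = -0.00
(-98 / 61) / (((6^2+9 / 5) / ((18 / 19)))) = -140 / 3477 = -0.04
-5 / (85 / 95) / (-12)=95 / 204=0.47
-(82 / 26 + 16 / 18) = -473 / 117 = -4.04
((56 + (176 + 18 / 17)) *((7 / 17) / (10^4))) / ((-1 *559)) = -13867 / 807755000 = -0.00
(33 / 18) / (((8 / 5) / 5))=275 / 48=5.73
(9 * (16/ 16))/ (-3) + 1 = -2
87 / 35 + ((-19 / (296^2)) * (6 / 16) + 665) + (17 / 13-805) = -43439337807 / 318922240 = -136.21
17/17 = 1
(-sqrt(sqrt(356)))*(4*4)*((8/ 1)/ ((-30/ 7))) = 448*sqrt(2)*89^(1/ 4)/ 15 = 129.73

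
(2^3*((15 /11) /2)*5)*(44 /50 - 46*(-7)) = 96864 /11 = 8805.82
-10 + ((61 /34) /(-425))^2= -2088021279 /208802500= -10.00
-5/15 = -1/3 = -0.33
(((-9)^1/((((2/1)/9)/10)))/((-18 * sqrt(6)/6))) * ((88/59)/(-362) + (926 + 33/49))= 21820463865 * sqrt(6)/1046542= 51072.01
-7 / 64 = -0.11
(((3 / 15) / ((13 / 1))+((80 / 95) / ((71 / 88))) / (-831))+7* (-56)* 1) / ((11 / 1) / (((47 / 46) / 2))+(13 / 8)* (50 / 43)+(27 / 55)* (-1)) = -2539894828637804 / 148579747279119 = -17.09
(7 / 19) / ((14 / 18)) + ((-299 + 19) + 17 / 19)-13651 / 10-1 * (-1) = -312119 / 190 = -1642.73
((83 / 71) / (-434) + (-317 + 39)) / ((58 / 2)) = -8566375 / 893606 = -9.59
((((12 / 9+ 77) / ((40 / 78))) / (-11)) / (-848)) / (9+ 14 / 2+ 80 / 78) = 23829 / 24775168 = 0.00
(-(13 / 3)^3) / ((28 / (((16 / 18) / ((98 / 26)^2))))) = -742586 / 4084101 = -0.18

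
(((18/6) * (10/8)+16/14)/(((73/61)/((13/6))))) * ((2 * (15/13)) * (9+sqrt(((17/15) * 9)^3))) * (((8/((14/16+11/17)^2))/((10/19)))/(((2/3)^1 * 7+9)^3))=8810551104/18630655799+49926456256 * sqrt(255)/465766394975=2.18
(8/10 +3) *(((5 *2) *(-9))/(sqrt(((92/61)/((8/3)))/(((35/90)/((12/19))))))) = -19 *sqrt(186599)/23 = -356.85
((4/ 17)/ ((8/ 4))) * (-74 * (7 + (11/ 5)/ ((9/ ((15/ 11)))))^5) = -762737536/ 4131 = -184637.51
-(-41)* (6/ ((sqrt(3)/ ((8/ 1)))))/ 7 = 656* sqrt(3)/ 7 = 162.32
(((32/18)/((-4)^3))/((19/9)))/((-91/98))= 7/494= 0.01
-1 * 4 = -4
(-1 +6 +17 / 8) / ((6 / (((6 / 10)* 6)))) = 171 / 40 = 4.28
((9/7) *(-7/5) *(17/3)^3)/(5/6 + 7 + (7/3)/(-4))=-19652/435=-45.18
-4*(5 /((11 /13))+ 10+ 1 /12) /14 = -2111 /462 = -4.57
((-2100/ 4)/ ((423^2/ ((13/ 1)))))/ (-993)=2275/ 59225499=0.00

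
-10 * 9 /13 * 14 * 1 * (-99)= 124740 /13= 9595.38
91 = 91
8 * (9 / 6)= 12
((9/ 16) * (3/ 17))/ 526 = 27/ 143072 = 0.00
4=4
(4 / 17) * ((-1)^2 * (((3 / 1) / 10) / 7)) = 0.01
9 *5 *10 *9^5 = 26572050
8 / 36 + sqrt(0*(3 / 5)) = 2 / 9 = 0.22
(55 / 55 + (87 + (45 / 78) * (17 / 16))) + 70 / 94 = 1747121 / 19552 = 89.36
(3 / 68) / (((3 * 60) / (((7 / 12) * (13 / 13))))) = 7 / 48960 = 0.00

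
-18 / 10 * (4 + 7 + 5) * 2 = -288 / 5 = -57.60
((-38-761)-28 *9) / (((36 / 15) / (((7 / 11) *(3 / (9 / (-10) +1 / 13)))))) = 2391025 / 2354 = 1015.73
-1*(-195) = 195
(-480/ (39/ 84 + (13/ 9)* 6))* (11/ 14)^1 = -31680/ 767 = -41.30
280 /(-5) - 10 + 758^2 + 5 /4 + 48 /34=39066045 /68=574500.66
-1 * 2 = -2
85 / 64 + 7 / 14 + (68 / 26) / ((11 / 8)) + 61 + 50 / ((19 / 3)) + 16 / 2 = 14019713 / 173888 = 80.62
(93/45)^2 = 4.27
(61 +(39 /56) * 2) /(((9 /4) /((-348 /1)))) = -202652 /21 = -9650.10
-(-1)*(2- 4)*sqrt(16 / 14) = -4*sqrt(14) / 7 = -2.14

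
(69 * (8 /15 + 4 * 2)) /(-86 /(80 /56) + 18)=-2944 /211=-13.95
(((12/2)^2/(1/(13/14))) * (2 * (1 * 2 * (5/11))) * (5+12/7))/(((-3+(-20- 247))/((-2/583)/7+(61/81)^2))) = -37081049876/43295888097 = -0.86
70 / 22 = 35 / 11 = 3.18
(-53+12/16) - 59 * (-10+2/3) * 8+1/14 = 365665/84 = 4353.15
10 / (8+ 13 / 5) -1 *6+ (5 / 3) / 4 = -2951 / 636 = -4.64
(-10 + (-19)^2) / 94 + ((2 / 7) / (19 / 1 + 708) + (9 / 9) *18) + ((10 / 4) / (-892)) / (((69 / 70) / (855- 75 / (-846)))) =19.30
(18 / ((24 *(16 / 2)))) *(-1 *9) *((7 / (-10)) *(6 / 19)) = 567 / 3040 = 0.19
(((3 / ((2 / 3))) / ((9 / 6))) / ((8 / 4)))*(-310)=-465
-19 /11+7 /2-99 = -2139 /22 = -97.23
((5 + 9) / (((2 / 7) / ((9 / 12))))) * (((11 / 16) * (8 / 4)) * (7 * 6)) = 2122.31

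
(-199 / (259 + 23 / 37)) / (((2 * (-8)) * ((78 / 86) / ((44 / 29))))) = 3482699 / 43457544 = 0.08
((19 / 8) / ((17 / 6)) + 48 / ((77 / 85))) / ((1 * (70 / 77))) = 59.21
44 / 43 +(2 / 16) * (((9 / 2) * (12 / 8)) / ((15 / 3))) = 8201 / 6880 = 1.19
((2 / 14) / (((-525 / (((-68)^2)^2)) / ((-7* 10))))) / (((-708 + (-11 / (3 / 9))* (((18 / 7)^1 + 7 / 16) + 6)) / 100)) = -13684080640 / 337779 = -40511.93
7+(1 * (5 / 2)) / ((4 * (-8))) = 443 / 64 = 6.92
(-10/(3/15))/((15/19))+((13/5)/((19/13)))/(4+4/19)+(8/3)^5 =6992267/97200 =71.94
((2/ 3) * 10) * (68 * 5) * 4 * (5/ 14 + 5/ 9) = 1564000/ 189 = 8275.13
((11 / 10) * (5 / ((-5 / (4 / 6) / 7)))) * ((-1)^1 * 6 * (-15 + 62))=7238 / 5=1447.60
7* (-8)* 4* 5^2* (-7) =39200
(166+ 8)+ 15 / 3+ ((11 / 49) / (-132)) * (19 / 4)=420989 / 2352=178.99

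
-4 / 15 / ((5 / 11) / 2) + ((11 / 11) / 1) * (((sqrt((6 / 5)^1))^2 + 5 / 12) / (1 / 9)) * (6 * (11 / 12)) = 47311 / 600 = 78.85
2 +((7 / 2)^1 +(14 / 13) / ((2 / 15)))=353 / 26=13.58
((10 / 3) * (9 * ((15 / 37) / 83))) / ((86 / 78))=17550 / 132053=0.13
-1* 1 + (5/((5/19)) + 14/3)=68/3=22.67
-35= -35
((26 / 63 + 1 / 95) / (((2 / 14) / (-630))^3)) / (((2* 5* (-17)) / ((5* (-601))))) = -12190905348300 / 19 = -641626597278.95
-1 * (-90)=90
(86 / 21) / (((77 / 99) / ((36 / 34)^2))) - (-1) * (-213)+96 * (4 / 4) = -1573245 / 14161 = -111.10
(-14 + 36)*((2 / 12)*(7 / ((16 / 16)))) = 77 / 3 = 25.67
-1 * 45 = -45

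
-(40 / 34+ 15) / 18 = -275 / 306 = -0.90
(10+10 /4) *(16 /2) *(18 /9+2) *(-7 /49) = -400 /7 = -57.14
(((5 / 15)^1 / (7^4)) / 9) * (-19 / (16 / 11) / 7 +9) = 799 / 7260624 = 0.00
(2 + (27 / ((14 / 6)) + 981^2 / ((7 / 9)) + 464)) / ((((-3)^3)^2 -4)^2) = 8664592 / 3679375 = 2.35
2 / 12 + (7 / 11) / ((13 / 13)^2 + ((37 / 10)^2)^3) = 28275990499 / 169403942994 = 0.17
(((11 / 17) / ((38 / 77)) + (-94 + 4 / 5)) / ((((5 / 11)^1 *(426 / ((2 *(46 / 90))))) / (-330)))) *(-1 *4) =-3303988732 / 5159925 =-640.32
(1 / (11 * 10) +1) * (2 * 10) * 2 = 444 / 11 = 40.36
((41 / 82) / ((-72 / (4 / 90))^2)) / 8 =1 / 41990400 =0.00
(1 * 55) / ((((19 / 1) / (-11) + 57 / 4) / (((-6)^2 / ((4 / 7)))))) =152460 / 551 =276.70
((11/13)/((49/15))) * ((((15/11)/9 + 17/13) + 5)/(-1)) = -13855/8281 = -1.67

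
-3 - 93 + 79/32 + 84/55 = -161927/1760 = -92.00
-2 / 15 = -0.13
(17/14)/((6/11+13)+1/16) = 1496/16765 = 0.09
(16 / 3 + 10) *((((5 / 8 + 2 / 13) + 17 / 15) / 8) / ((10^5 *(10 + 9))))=3611 / 1872000000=0.00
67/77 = 0.87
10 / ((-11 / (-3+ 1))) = 20 / 11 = 1.82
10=10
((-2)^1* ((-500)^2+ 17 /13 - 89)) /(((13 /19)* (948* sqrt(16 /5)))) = -15432085* sqrt(5) /80106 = -430.77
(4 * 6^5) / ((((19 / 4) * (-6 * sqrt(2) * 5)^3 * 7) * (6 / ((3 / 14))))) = -36 * sqrt(2) / 116375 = -0.00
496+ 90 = 586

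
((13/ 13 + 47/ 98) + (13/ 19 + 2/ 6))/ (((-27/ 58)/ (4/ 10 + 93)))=-188911307/ 377055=-501.02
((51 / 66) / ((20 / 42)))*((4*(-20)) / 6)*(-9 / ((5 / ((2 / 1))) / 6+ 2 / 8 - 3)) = -918 / 11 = -83.45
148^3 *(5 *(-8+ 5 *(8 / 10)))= -64835840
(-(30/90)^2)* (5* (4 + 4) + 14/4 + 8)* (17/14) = -6.95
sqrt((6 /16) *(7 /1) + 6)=sqrt(138) /4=2.94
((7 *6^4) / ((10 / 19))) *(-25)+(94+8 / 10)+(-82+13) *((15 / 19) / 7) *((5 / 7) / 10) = -4010987787 / 9310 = -430825.76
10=10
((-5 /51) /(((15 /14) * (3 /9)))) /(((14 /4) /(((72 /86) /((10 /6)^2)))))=-432 /18275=-0.02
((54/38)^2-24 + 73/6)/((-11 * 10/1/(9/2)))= 63771/158840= 0.40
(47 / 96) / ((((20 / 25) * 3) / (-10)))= -1175 / 576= -2.04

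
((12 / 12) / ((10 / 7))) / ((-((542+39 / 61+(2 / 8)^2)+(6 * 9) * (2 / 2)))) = -3416 / 2911905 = -0.00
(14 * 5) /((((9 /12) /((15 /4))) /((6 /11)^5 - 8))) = -448221200 /161051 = -2783.10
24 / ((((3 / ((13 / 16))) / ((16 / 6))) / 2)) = 104 / 3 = 34.67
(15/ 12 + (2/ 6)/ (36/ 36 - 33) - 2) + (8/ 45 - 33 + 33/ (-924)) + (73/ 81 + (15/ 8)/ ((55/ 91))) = -29553247/ 997920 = -29.61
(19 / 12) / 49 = 19 / 588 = 0.03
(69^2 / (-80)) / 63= -529 / 560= -0.94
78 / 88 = 39 / 44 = 0.89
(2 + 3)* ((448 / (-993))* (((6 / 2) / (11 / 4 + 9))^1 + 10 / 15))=-291200 / 140013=-2.08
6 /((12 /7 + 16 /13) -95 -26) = -182 /3581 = -0.05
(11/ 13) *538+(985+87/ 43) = 806220/ 559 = 1442.25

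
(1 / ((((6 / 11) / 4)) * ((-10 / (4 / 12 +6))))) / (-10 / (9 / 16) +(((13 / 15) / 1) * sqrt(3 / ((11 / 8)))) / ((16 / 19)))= 619476 * sqrt(66) / 223632757 +58854400 / 223632757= 0.29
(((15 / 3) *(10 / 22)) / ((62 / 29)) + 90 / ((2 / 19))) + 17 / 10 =1462486 / 1705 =857.76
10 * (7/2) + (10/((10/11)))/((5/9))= 54.80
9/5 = 1.80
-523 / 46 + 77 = 65.63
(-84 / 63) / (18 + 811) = -4 / 2487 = -0.00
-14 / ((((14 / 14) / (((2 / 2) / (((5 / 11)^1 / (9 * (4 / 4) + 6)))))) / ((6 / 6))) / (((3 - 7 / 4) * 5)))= -5775 / 2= -2887.50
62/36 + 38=715/18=39.72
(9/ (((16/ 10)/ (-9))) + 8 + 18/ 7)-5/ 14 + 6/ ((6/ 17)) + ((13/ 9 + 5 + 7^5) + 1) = 16791.03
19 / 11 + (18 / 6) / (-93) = 578 / 341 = 1.70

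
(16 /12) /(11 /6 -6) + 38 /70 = 39 /175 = 0.22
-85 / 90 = -17 / 18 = -0.94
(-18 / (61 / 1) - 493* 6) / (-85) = 180456 / 5185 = 34.80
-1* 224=-224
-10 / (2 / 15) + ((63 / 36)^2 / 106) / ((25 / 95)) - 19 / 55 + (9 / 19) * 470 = 261232723 / 1772320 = 147.40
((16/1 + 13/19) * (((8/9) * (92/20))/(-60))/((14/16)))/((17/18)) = -233312/169575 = -1.38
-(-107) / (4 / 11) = 1177 / 4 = 294.25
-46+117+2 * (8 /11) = 797 /11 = 72.45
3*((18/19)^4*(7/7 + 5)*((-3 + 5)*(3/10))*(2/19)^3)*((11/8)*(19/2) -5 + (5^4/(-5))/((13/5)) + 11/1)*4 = -13684251456/11620332607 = -1.18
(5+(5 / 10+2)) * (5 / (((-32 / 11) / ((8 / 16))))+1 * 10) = 68.55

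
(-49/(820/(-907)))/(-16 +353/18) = 399987/26650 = 15.01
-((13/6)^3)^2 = -4826809/46656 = -103.46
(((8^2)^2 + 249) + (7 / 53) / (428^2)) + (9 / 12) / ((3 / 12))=4348.00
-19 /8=-2.38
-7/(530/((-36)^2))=-4536/265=-17.12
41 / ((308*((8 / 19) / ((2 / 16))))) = 779 / 19712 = 0.04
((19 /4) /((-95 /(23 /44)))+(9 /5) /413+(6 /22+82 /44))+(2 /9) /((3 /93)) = 5890001 /654192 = 9.00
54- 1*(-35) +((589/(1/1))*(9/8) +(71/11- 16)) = 65303/88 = 742.08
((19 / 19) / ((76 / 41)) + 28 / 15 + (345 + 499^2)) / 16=284257183 / 18240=15584.28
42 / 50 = 21 / 25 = 0.84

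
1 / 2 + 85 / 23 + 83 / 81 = 19451 / 3726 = 5.22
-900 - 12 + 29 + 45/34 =-29977/34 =-881.68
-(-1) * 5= 5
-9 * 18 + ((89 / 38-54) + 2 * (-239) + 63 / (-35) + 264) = -429.46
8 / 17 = 0.47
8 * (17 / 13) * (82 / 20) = 2788 / 65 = 42.89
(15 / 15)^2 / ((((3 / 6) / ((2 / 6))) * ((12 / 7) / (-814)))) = -2849 / 9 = -316.56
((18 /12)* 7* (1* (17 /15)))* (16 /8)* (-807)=-96033 /5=-19206.60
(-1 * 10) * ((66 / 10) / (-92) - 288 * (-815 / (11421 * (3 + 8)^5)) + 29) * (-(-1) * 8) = -10878452302132 / 4700595537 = -2314.27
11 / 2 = 5.50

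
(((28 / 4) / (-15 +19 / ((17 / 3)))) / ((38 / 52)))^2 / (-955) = -2393209 / 3378943755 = -0.00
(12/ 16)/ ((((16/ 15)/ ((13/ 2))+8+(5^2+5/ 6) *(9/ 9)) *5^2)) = 117/ 132590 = 0.00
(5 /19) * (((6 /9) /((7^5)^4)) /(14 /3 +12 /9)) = 5 /13644477536891652171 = 0.00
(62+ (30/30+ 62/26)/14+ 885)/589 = 86199/53599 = 1.61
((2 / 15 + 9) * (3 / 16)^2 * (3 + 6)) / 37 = 3699 / 47360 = 0.08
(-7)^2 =49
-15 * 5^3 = -1875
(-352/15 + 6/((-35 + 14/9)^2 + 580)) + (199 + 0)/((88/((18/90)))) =-4178931679/181606920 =-23.01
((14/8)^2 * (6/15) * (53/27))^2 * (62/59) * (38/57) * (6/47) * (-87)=-6063223691/134767800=-44.99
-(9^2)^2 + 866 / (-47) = -309233 / 47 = -6579.43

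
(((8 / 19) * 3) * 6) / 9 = 16 / 19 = 0.84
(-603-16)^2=383161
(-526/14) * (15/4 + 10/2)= -1315/4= -328.75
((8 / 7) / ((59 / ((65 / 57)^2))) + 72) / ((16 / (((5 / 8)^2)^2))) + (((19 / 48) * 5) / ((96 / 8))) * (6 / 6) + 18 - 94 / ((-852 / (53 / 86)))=105823475381413 / 5593263255552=18.92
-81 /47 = -1.72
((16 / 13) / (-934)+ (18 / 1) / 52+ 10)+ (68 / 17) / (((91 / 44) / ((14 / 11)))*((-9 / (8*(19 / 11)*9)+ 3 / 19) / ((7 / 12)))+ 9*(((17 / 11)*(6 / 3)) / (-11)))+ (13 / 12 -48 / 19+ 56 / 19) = 5887460395 / 582743148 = 10.10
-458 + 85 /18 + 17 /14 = -28480 /63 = -452.06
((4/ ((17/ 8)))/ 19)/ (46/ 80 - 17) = -1280/ 212211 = -0.01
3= 3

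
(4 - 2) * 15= 30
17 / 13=1.31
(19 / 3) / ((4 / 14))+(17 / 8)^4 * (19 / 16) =9118841 / 196608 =46.38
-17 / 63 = -0.27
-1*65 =-65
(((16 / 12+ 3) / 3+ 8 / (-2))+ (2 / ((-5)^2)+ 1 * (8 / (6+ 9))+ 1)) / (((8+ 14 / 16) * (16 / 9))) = -106 / 1775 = -0.06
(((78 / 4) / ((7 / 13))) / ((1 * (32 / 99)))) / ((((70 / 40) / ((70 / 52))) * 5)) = 3861 / 224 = 17.24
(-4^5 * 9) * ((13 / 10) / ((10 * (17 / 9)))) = -269568 / 425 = -634.28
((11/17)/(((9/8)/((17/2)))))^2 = 1936/81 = 23.90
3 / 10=0.30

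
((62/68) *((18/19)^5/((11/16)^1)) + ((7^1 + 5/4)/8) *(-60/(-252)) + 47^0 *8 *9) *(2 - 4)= -7598192073415/51859417456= -146.52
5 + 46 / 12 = 53 / 6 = 8.83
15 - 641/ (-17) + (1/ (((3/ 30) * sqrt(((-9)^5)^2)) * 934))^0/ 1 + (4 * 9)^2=22945/ 17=1349.71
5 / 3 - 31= -88 / 3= -29.33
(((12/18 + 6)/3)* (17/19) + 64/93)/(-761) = -14188/4034061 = -0.00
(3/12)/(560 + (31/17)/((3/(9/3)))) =17/38204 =0.00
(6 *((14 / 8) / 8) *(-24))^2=3969 / 4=992.25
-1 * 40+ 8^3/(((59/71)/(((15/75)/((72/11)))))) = -21.17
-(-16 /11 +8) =-72 /11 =-6.55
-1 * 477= -477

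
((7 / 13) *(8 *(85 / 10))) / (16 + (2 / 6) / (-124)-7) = 177072 / 43511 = 4.07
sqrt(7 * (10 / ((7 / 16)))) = 4 * sqrt(10) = 12.65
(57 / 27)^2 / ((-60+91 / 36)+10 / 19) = -27436 / 350559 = -0.08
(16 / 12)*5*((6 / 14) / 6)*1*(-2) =-20 / 21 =-0.95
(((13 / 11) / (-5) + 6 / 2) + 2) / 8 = 131 / 220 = 0.60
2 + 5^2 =27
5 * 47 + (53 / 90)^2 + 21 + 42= 2416609 / 8100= 298.35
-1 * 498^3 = -123505992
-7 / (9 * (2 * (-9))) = 7 / 162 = 0.04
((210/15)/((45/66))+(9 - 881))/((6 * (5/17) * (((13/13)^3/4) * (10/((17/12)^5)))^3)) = -5737.07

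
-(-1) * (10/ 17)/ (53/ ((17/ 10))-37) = -10/ 99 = -0.10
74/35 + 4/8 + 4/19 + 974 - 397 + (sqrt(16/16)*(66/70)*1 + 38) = 822961/1330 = 618.77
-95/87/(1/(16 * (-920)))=1398400/87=16073.56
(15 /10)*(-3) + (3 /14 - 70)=-520 /7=-74.29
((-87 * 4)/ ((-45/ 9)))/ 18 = 58/ 15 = 3.87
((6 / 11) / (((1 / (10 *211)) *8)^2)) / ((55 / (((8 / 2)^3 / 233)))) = 5342520 / 28193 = 189.50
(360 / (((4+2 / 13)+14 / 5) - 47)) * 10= -89.90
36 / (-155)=-0.23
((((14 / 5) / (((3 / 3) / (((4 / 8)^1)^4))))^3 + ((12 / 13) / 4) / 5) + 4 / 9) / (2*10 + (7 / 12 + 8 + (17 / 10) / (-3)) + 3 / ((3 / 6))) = 3713731 / 254716800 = 0.01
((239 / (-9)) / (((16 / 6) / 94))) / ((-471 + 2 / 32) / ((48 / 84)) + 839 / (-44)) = 1977008 / 1780857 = 1.11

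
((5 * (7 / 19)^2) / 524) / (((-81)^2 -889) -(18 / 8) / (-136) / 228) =0.00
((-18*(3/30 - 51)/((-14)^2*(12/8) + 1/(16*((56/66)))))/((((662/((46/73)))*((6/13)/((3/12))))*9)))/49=1217528/334252215675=0.00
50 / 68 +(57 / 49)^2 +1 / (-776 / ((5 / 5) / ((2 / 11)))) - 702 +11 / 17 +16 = -43283875123 / 63347984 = -683.27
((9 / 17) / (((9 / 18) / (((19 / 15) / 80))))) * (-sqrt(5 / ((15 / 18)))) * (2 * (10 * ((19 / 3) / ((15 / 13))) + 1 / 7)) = -65873 * sqrt(6) / 35700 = -4.52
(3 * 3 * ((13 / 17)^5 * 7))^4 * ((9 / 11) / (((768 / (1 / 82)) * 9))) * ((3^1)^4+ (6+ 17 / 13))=53735671078583848524558417393 / 5722437820559782111541454208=9.39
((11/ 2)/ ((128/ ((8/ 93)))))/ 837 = 11/ 2490912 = 0.00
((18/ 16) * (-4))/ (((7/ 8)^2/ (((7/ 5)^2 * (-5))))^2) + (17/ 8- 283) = -203631/ 200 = -1018.16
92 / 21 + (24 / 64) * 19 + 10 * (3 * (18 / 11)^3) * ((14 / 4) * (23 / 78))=427806539 / 2906904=147.17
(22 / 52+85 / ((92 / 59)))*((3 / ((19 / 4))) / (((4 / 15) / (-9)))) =-26608905 / 22724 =-1170.96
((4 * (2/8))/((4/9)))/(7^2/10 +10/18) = 405/982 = 0.41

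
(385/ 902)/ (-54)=-35/ 4428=-0.01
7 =7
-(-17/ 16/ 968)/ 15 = 17/ 232320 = 0.00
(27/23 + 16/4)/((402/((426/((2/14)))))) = 59143/1541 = 38.38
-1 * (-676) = 676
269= 269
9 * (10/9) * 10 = 100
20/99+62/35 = 6838/3465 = 1.97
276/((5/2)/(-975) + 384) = 107640/149759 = 0.72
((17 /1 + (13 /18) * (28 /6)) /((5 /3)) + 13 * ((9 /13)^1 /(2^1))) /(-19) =-301 /342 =-0.88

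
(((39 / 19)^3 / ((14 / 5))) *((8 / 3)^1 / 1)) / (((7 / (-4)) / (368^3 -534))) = -78831784156320 / 336091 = -234554879.95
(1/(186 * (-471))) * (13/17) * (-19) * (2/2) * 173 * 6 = 42731/248217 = 0.17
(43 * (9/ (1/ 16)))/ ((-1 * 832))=-387/ 52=-7.44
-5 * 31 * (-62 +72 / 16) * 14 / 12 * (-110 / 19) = -6862625 / 114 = -60198.46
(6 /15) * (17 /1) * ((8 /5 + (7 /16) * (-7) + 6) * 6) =18513 /100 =185.13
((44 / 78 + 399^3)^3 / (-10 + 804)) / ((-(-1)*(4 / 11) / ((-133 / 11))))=-2022094904476526572675624061371 / 188397144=-10733150522051048569375.47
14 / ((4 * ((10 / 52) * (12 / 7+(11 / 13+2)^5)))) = 236513641 / 2449316075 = 0.10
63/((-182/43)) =-387/26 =-14.88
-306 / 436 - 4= -1025 / 218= -4.70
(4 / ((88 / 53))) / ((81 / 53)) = 2809 / 1782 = 1.58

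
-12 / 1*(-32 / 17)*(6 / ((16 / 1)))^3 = 81 / 68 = 1.19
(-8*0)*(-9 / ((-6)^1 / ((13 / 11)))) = 0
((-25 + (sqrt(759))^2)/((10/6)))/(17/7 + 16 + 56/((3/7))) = 46242/15655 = 2.95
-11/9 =-1.22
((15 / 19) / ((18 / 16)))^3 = 64000 / 185193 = 0.35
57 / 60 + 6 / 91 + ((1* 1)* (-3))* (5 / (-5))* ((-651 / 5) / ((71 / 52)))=-7367021 / 25844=-285.06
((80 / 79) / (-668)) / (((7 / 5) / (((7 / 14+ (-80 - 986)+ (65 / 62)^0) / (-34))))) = -53225 / 1569967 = -0.03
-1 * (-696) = 696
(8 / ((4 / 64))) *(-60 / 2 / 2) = -1920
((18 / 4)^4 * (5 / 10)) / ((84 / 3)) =6561 / 896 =7.32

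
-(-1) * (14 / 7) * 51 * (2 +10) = 1224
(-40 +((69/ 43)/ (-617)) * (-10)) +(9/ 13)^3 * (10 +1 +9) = -1943206370/ 58288607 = -33.34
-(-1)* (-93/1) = -93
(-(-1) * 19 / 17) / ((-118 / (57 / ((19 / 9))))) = -513 / 2006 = -0.26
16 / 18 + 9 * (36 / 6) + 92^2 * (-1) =-75682 / 9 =-8409.11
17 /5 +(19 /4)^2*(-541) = -976233 /80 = -12202.91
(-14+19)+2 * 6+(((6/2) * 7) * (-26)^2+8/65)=14213.12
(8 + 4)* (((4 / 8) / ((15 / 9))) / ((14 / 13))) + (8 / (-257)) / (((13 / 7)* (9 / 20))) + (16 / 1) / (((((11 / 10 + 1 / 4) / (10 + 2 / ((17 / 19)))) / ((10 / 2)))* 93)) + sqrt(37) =sqrt(37) + 55416262639 / 4991604345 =17.18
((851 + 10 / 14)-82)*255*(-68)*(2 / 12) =-15571320 / 7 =-2224474.29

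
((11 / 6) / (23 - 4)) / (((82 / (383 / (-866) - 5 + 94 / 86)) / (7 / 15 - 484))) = 12921415331 / 5221512360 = 2.47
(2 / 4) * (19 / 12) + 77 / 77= 43 / 24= 1.79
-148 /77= -1.92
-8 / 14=-4 / 7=-0.57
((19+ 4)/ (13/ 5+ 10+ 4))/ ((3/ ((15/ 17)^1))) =575/ 1411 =0.41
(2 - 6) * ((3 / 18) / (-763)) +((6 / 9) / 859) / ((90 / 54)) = 13168 / 9831255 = 0.00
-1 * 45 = -45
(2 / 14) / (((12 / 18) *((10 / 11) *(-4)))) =-33 / 560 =-0.06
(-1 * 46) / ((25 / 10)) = -92 / 5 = -18.40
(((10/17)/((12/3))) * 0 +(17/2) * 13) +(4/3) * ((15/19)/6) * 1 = 110.68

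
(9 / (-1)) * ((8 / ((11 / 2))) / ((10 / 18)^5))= -8503056 / 34375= -247.36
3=3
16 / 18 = 8 / 9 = 0.89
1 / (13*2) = 1 / 26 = 0.04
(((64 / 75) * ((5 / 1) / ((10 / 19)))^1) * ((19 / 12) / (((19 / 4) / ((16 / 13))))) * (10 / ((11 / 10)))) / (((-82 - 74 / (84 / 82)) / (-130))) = 2723840 / 106887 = 25.48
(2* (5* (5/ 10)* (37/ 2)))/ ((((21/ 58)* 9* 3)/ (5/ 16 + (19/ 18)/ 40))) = 65453/ 20412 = 3.21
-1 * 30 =-30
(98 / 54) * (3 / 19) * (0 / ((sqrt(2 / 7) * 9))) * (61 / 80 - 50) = 0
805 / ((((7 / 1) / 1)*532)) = 115 / 532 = 0.22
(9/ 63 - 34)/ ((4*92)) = -237/ 2576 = -0.09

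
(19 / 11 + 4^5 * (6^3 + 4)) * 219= 542703681 / 11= 49336698.27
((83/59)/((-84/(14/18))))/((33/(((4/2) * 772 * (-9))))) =5.49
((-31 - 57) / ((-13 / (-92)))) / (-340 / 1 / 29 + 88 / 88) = 234784 / 4043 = 58.07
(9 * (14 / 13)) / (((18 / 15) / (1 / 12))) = 35 / 52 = 0.67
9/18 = 1/2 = 0.50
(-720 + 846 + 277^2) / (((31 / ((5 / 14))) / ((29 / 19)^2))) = 17009225 / 8246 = 2062.72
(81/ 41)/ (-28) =-0.07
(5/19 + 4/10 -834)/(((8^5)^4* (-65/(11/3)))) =290279/7119290290947280076800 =0.00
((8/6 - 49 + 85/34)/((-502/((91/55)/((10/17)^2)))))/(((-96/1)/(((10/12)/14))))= -1018147/3816806400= -0.00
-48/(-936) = 2/39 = 0.05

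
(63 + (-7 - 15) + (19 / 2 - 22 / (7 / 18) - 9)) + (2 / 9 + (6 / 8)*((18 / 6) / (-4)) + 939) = 930977 / 1008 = 923.59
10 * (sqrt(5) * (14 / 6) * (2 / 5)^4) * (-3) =-224 * sqrt(5) / 125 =-4.01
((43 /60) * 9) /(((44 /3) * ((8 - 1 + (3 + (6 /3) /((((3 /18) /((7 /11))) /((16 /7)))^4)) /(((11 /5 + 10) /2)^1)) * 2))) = 31420917 /272861449120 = 0.00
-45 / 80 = -0.56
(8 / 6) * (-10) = -40 / 3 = -13.33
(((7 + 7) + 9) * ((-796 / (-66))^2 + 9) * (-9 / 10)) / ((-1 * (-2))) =-773743 / 484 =-1598.64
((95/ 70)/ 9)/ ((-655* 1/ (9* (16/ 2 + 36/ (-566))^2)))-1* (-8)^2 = -23549239062/ 367208065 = -64.13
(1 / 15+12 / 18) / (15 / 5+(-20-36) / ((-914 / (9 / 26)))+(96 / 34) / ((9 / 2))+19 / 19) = 1110967 / 7042510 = 0.16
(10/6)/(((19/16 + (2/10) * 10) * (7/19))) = 1520/1071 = 1.42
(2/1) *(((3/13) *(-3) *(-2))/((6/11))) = 66/13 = 5.08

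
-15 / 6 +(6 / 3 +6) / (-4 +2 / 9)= -4.62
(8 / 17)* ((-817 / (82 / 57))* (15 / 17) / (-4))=698535 / 11849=58.95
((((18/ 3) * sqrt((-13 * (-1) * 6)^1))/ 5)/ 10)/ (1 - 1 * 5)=-0.26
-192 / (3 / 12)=-768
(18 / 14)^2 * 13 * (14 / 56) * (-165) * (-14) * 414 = 35965215 / 7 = 5137887.86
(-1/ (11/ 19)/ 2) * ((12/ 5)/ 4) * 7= -3.63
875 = 875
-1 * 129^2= -16641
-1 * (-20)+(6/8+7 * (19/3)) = 781/12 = 65.08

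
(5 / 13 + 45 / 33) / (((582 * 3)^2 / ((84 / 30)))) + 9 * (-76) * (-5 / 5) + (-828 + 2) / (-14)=80975444296 / 108984447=743.00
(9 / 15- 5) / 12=-11 / 30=-0.37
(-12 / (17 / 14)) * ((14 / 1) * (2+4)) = -14112 / 17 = -830.12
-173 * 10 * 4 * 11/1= -76120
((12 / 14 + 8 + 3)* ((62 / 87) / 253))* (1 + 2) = 5146 / 51359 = 0.10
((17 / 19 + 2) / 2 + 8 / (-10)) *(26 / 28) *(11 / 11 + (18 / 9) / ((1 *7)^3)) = 110331 / 182476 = 0.60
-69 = -69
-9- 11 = -20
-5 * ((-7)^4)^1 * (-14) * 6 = 1008420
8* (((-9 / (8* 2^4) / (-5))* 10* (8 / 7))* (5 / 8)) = 45 / 56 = 0.80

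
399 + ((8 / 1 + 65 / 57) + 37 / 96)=408.53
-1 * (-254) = 254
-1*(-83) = 83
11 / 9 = 1.22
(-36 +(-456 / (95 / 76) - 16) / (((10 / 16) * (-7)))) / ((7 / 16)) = 20416 / 175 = 116.66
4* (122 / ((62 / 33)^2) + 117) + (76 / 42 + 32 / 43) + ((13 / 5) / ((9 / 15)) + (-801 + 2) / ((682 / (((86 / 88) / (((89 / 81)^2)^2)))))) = 10757859892501452585 / 17568119105936168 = 612.35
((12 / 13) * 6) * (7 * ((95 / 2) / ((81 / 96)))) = 85120 / 39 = 2182.56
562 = 562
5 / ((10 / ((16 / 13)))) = 8 / 13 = 0.62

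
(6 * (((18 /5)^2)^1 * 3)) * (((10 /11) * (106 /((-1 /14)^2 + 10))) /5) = 449.36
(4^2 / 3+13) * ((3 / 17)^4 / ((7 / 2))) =2970 / 584647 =0.01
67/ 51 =1.31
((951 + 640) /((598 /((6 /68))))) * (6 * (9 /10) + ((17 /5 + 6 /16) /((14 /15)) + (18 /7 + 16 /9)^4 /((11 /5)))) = 165013655006789 /4084847807040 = 40.40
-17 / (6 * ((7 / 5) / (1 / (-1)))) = 85 / 42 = 2.02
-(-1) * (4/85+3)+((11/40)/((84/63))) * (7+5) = 751/136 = 5.52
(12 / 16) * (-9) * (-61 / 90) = 183 / 40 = 4.58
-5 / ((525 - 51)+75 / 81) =-135 / 12823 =-0.01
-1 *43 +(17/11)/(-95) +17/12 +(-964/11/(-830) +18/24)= -40.74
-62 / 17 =-3.65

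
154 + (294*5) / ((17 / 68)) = 6034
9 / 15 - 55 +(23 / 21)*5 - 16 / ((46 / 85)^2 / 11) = -36096973 / 55545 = -649.87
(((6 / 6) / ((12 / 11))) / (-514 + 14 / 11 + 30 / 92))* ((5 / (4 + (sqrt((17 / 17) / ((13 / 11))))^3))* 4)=-48914008 / 5261363865 + 795938* sqrt(143) / 5261363865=-0.01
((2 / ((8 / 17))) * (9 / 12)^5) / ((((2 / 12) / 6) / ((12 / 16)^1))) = 111537 / 4096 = 27.23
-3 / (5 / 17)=-51 / 5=-10.20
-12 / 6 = -2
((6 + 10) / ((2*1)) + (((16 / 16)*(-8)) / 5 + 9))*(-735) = -11319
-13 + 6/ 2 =-10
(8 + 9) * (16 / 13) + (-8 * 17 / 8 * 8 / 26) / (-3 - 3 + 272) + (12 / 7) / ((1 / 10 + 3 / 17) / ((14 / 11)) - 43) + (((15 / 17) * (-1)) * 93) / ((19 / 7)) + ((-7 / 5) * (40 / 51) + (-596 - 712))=-3946017733459 / 2992883439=-1318.47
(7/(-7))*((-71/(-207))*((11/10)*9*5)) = -781/46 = -16.98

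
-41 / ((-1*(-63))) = -41 / 63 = -0.65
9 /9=1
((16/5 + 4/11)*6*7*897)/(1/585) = 863940168/11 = 78540015.27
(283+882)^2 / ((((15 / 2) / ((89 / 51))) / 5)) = 241586050 / 153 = 1578993.79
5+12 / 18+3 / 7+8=296 / 21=14.10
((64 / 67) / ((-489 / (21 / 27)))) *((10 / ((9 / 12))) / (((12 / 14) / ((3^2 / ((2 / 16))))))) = -501760 / 294867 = -1.70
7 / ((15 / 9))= 21 / 5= 4.20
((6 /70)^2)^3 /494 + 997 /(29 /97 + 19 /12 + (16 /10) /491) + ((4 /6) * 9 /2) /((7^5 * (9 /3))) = 2587229169340509666443 /4893057201023468750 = 528.76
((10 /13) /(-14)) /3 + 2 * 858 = 468463 /273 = 1715.98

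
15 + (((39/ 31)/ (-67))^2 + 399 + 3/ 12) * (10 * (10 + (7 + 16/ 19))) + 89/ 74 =216081952289452/ 3032692087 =71250.87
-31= -31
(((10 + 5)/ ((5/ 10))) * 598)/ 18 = 996.67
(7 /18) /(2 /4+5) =7 /99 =0.07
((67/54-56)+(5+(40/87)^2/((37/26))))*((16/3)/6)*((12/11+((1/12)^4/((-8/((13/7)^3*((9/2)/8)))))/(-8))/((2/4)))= -809516774557168837/8413626776518656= -96.21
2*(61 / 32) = 61 / 16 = 3.81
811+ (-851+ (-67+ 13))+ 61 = -33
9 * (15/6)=45/2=22.50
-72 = -72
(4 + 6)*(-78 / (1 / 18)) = -14040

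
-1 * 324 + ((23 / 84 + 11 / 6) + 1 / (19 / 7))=-171051 / 532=-321.52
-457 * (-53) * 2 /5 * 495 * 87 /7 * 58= 24199394868 /7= 3457056409.71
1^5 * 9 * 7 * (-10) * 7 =-4410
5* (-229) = -1145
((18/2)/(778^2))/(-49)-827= -24527923541/29658916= -827.00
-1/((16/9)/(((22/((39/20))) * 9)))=-1485/26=-57.12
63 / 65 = 0.97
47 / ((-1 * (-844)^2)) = -47 / 712336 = -0.00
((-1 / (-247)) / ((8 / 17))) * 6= 51 / 988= 0.05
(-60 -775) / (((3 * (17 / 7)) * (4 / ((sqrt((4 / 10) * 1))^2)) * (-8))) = 1169 / 816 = 1.43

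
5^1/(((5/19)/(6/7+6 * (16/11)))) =14022/77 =182.10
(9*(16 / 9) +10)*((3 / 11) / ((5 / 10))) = 156 / 11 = 14.18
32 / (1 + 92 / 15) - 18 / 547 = 260634 / 58529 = 4.45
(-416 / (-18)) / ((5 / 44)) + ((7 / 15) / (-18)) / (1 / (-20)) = 27526 / 135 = 203.90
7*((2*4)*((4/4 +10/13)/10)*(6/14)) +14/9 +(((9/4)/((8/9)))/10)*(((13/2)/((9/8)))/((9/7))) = 64951/9360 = 6.94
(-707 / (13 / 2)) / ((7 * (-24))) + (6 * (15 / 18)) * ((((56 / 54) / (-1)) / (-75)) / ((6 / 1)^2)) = 123079 / 189540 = 0.65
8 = 8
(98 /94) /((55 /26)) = 1274 /2585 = 0.49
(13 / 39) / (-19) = -1 / 57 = -0.02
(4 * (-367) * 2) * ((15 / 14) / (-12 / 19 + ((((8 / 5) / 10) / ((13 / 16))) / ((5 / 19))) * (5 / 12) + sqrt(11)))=-7556727262500 * sqrt(11) / 26178866693-2416521042000 / 26178866693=-1049.68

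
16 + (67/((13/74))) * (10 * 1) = 49788/13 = 3829.85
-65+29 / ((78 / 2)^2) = -98836 / 1521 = -64.98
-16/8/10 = -1/5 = -0.20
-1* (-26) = 26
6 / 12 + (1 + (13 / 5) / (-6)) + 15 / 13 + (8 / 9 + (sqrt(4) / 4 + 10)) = 15923 / 1170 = 13.61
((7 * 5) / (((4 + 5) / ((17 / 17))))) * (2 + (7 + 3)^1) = 46.67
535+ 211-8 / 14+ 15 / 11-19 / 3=171046 / 231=740.46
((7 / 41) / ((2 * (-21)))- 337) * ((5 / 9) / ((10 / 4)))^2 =-165806 / 9963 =-16.64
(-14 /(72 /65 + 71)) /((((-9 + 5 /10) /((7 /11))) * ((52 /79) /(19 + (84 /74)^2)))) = 48871375 /109080551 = 0.45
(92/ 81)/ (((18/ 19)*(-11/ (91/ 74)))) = -39767/ 296703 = -0.13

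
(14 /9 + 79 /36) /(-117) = -5 /156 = -0.03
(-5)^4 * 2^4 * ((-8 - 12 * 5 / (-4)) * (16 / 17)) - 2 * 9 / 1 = 1119694 / 17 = 65864.35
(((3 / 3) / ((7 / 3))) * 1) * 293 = 879 / 7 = 125.57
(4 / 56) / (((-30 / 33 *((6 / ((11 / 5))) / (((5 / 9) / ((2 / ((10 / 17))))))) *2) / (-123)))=4961 / 17136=0.29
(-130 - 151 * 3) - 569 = -1152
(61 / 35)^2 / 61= 61 / 1225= 0.05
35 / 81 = 0.43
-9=-9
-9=-9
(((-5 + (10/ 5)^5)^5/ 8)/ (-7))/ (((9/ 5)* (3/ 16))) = -5314410/ 7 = -759201.43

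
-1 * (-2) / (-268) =-1 / 134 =-0.01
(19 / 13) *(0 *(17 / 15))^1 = 0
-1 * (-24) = 24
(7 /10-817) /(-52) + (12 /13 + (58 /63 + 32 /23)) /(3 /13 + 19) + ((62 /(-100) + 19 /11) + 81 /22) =4279941121 /207207000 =20.66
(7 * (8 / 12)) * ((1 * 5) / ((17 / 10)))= 700 / 51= 13.73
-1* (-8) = 8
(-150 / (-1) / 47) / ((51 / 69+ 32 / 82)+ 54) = 47150 / 814463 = 0.06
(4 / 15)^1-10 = -146 / 15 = -9.73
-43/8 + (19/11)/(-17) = -8193/1496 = -5.48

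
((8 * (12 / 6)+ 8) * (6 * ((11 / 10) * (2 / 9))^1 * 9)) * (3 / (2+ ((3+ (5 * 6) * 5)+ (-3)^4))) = 1188 / 295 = 4.03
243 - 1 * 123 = 120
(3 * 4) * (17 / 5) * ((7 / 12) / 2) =119 / 10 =11.90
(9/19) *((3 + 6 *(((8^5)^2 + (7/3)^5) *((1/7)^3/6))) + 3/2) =521839310219/351918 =1482843.48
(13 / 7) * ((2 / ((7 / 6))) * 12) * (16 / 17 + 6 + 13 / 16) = 246753 / 833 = 296.22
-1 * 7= -7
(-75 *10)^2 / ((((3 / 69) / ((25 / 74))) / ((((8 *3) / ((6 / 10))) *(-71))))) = -459281250000 / 37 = -12413006756.76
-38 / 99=-0.38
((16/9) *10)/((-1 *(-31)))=160/279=0.57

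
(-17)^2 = 289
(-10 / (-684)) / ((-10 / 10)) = -5 / 342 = -0.01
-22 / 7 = -3.14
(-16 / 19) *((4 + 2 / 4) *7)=-504 / 19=-26.53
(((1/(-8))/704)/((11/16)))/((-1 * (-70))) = -1/271040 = -0.00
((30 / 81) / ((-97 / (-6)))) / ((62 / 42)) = 140 / 9021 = 0.02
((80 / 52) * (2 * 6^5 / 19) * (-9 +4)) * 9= -13996800 / 247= -56667.21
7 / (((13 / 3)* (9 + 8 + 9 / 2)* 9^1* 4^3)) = 7 / 53664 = 0.00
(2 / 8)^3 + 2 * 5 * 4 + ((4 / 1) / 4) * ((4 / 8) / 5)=40.12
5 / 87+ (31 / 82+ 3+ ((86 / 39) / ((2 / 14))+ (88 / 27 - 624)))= -502367083 / 834678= -601.87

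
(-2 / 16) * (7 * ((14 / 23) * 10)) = -245 / 46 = -5.33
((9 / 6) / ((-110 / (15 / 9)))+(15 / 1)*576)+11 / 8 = 760439 / 88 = 8641.35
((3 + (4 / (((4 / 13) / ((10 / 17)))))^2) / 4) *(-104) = -461942 / 289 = -1598.42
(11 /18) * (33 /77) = 11 /42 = 0.26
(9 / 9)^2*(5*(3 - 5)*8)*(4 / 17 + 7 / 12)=-65.49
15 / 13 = 1.15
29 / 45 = 0.64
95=95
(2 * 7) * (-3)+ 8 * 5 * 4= 118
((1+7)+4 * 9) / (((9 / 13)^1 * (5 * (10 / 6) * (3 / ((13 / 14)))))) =3718 / 1575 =2.36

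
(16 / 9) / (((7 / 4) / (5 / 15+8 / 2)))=832 / 189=4.40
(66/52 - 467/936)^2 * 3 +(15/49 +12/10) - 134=-9352289707/71547840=-130.71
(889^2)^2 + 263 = 624607283304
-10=-10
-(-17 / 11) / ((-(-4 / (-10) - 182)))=85 / 9988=0.01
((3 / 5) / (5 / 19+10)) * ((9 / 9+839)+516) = 79.27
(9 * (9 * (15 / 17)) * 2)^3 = 14348907000 / 4913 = 2920599.84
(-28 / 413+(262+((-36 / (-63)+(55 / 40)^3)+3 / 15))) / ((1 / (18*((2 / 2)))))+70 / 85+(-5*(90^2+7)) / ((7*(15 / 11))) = 14282616449 / 26960640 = 529.76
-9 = -9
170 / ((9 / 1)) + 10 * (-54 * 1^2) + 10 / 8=-18715 / 36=-519.86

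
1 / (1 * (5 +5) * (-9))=-0.01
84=84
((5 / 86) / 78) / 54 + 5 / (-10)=-181111 / 362232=-0.50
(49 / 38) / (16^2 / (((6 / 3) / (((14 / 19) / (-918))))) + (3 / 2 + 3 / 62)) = 697221 / 781664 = 0.89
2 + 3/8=19/8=2.38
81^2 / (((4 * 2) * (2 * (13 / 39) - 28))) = -19683 / 656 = -30.00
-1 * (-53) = 53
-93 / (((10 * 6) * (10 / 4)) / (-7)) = 217 / 50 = 4.34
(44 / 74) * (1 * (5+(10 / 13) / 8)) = 2915 / 962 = 3.03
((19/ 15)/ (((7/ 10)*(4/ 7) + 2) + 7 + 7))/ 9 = 19/ 2214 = 0.01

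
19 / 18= 1.06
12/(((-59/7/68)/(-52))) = 297024/59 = 5034.31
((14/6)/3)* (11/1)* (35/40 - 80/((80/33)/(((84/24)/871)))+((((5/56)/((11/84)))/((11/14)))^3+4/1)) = 155417649905/3366610104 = 46.16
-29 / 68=-0.43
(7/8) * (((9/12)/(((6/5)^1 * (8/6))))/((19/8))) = 0.17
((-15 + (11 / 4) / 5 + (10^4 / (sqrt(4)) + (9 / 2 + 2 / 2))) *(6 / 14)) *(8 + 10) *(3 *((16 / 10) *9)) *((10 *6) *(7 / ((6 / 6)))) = 3492936432 / 5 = 698587286.40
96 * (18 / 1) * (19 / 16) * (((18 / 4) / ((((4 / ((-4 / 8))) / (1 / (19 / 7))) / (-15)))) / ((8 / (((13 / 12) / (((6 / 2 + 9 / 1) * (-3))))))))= -12285 / 512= -23.99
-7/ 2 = -3.50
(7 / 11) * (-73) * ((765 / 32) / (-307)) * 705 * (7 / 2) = 1929165525 / 216128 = 8926.03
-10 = -10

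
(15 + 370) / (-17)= -385 / 17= -22.65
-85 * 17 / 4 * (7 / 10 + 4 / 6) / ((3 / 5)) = -59245 / 72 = -822.85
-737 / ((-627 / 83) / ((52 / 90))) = 56.37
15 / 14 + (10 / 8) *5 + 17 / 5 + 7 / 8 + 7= 18.60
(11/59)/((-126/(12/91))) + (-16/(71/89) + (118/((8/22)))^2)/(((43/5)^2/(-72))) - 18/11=-16687445009428246/162817335681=-102491.82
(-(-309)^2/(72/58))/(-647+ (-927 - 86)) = 307661/6640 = 46.33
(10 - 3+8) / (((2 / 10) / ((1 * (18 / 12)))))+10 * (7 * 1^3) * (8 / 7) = 385 / 2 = 192.50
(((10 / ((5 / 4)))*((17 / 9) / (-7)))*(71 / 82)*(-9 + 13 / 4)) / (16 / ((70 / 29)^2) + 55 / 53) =2.84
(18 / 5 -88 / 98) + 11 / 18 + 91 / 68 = 697429 / 149940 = 4.65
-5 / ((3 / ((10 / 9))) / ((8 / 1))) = -400 / 27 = -14.81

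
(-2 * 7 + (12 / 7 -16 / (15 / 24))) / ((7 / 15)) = -3978 / 49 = -81.18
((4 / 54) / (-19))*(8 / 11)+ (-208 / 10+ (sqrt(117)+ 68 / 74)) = -20757914 / 1043955+ 3*sqrt(13) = -9.07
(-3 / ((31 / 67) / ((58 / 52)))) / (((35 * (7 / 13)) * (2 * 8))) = -5829 / 243040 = -0.02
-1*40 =-40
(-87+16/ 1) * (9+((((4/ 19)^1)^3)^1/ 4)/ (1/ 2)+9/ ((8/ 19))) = -118356503/ 54872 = -2156.96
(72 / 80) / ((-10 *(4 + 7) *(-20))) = 9 / 22000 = 0.00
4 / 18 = 2 / 9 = 0.22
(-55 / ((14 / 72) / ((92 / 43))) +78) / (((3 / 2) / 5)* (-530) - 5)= 79341 / 24682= 3.21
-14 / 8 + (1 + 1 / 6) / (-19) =-413 / 228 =-1.81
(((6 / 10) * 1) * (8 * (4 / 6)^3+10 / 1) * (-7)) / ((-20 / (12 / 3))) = 2338 / 225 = 10.39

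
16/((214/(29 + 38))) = 536/107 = 5.01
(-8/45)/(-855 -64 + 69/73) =292/1507905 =0.00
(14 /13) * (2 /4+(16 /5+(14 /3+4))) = 2597 /195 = 13.32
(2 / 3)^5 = 32 / 243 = 0.13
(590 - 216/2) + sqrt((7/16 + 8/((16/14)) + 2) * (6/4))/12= sqrt(906)/96 + 482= 482.31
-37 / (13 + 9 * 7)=-37 / 76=-0.49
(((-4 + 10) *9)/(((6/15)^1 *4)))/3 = 45/4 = 11.25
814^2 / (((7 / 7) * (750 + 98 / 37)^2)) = 226773481 / 193877776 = 1.17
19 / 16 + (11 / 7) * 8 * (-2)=-2683 / 112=-23.96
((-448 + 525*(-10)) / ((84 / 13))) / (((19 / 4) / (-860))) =9100520 / 57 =159658.25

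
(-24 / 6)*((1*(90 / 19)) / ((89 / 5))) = -1800 / 1691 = -1.06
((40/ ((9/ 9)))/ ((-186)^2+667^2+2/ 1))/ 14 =20/ 3356409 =0.00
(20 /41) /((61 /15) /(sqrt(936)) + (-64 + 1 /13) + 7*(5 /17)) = -978969888000 /124154071321123 - 412518600*sqrt(26) /124154071321123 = -0.01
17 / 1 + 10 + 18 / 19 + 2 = 569 / 19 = 29.95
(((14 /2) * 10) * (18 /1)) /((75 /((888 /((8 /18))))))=167832 /5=33566.40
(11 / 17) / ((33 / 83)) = 83 / 51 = 1.63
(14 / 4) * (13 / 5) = 91 / 10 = 9.10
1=1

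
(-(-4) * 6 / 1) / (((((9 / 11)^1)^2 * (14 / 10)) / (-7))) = -4840 / 27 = -179.26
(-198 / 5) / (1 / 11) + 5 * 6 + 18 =-1938 / 5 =-387.60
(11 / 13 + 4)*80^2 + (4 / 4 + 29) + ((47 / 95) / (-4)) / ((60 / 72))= 31045.24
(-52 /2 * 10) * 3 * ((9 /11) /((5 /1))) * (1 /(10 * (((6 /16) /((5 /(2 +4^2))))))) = -104 /11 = -9.45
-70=-70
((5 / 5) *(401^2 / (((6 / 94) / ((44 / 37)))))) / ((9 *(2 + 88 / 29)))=4821778786 / 72927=66117.88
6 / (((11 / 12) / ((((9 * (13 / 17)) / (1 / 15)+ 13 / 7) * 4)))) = 2751.51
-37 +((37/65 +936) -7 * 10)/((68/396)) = 5535488/1105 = 5009.49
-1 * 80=-80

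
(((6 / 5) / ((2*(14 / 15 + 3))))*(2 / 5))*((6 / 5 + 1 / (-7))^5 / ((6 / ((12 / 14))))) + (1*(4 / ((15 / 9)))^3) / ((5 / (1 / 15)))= 21239109306 / 108457671875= 0.20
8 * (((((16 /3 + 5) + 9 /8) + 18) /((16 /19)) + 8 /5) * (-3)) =-70237 /80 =-877.96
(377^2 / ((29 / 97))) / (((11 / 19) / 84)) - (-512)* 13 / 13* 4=68977830.91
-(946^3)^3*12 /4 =-1820293768443091952147731968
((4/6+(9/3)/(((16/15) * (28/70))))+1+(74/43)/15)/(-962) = -0.01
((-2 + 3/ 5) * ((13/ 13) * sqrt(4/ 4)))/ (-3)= 7/ 15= 0.47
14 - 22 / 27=356 / 27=13.19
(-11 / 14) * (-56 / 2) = 22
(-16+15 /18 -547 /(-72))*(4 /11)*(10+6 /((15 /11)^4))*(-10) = 21585488 /66825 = 323.02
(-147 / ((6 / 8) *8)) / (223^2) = -49 / 99458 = -0.00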